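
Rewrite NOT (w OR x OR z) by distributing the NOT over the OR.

NOT w AND NOT x AND NOT z
De Morgan's: NOT(OR of terms) = AND of negations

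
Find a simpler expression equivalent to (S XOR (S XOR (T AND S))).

By XOR self-cancellation ((E XOR v) XOR v = E):
= (T AND S)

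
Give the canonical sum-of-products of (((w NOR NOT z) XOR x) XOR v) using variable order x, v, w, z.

Σm(1, 4, 6, 7, 8, 10, 11, 13) = (NOT x AND NOT v AND NOT w AND z) OR (NOT x AND v AND NOT w AND NOT z) OR (NOT x AND v AND w AND NOT z) OR (NOT x AND v AND w AND z) OR (x AND NOT v AND NOT w AND NOT z) OR (x AND NOT v AND w AND NOT z) OR (x AND NOT v AND w AND z) OR (x AND v AND NOT w AND z)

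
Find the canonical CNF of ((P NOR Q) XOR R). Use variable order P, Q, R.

(P OR Q OR NOT R) AND (P OR NOT Q OR R) AND (NOT P OR Q OR R) AND (NOT P OR NOT Q OR R)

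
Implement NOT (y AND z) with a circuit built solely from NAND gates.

(((y NAND z) NAND (y NAND z)) NAND ((y NAND z) NAND (y NAND z)))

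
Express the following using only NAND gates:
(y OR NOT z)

((y NAND y) NAND ((z NAND z) NAND (z NAND z)))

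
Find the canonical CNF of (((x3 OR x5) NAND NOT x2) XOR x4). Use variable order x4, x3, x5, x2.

(x4 OR x3 OR NOT x5 OR x2) AND (x4 OR NOT x3 OR x5 OR x2) AND (x4 OR NOT x3 OR NOT x5 OR x2) AND (NOT x4 OR x3 OR x5 OR x2) AND (NOT x4 OR x3 OR x5 OR NOT x2) AND (NOT x4 OR x3 OR NOT x5 OR NOT x2) AND (NOT x4 OR NOT x3 OR x5 OR NOT x2) AND (NOT x4 OR NOT x3 OR NOT x5 OR NOT x2)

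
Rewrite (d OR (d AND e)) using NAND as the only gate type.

((d NAND d) NAND (((d NAND e) NAND (d NAND e)) NAND ((d NAND e) NAND (d NAND e))))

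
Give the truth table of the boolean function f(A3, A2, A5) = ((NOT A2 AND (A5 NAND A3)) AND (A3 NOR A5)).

A3 | A2 | A5 | Output
---------------------
0 | 0 | 0 | 1
0 | 0 | 1 | 0
0 | 1 | 0 | 0
0 | 1 | 1 | 0
1 | 0 | 0 | 0
1 | 0 | 1 | 0
1 | 1 | 0 | 0
1 | 1 | 1 | 0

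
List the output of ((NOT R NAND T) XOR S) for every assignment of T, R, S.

T | R | S | Output
------------------
0 | 0 | 0 | 1
0 | 0 | 1 | 0
0 | 1 | 0 | 1
0 | 1 | 1 | 0
1 | 0 | 0 | 0
1 | 0 | 1 | 1
1 | 1 | 0 | 1
1 | 1 | 1 | 0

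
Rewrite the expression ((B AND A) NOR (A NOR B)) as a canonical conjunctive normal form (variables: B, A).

(B OR A) AND (NOT B OR NOT A)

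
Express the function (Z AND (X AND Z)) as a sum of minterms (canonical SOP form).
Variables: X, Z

Σm(3) = (X AND Z)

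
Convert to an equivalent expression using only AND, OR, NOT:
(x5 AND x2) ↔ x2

((x5 AND x2) AND x2) OR (NOT (x5 AND x2) AND NOT x2)
(Biconditional = both true or both false)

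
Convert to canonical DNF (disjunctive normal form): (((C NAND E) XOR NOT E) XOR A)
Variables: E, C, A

(NOT E AND NOT C AND A) OR (NOT E AND C AND A) OR (E AND NOT C AND NOT A) OR (E AND C AND A)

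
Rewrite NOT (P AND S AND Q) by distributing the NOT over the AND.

NOT P OR NOT S OR NOT Q
De Morgan's: NOT(AND of terms) = OR of negations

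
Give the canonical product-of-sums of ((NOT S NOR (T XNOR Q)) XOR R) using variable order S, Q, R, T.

ΠM(0, 1, 4, 5, 8, 11, 13, 14) = (S OR Q OR R OR T) AND (S OR Q OR R OR NOT T) AND (S OR NOT Q OR R OR T) AND (S OR NOT Q OR R OR NOT T) AND (NOT S OR Q OR R OR T) AND (NOT S OR Q OR NOT R OR NOT T) AND (NOT S OR NOT Q OR R OR NOT T) AND (NOT S OR NOT Q OR NOT R OR T)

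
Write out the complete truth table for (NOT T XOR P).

T | P | Output
--------------
0 | 0 | 1
0 | 1 | 0
1 | 0 | 0
1 | 1 | 1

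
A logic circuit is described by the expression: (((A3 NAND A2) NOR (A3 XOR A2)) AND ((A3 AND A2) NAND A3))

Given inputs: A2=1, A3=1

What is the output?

Substituting: (((1 NAND 1) NOR (1 XOR 1)) AND ((1 AND 1) NAND 1))
= 0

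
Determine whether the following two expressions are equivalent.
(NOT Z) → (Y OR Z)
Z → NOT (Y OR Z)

No, Inverse is not equivalent to original (counterexample: Z=0, Y=0)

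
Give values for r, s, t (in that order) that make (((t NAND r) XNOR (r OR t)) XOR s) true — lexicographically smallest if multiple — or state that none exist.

r=0, s=0, t=1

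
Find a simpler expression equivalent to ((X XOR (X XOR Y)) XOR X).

By XOR self-cancellation ((E XOR v) XOR v = E):
= (X XOR Y)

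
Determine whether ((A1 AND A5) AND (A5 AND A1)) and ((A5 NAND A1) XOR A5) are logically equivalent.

No. Counterexample: with A5=0, A1=0, Expression 1 = 0 but Expression 2 = 1.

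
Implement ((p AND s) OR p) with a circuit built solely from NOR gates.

((((p NOR p) NOR (s NOR s)) NOR p) NOR (((p NOR p) NOR (s NOR s)) NOR p))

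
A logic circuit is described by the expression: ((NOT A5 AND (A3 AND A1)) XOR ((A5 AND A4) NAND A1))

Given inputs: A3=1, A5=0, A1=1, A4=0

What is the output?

Substituting: ((NOT 0 AND (1 AND 1)) XOR ((0 AND 0) NAND 1))
= 0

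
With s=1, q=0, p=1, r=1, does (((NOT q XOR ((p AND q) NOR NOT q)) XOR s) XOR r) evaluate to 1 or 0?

Substituting: (((NOT 0 XOR ((1 AND 0) NOR NOT 0)) XOR 1) XOR 1)
= 1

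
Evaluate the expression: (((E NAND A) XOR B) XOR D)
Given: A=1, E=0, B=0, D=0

Substituting: (((0 NAND 1) XOR 0) XOR 0)
= 1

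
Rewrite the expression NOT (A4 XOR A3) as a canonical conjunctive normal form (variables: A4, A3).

(A4 OR NOT A3) AND (NOT A4 OR A3)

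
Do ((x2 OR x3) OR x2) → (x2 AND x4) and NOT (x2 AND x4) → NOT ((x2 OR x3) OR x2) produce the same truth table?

Yes, Contrapositive is always equivalent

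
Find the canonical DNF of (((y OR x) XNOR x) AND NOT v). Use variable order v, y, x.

(NOT v AND NOT y AND NOT x) OR (NOT v AND NOT y AND x) OR (NOT v AND y AND x)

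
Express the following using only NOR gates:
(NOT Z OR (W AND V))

(((Z NOR Z) NOR ((W NOR W) NOR (V NOR V))) NOR ((Z NOR Z) NOR ((W NOR W) NOR (V NOR V))))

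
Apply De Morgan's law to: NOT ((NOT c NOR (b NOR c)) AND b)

NOT (NOT c NOR (b NOR c)) OR NOT b
De Morgan's: NOT(AND of terms) = OR of negations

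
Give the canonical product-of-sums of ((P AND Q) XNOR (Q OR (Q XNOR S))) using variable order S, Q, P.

ΠM(0, 1, 2, 6) = (S OR Q OR P) AND (S OR Q OR NOT P) AND (S OR NOT Q OR P) AND (NOT S OR NOT Q OR P)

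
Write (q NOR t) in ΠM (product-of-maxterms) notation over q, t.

ΠM(1, 2, 3) = (q OR NOT t) AND (NOT q OR t) AND (NOT q OR NOT t)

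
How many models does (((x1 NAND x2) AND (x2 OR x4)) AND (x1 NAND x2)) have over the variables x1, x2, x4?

Satisfying assignments: (0,0,1), (0,1,0), (0,1,1), (1,0,1)
Count: 4 out of 8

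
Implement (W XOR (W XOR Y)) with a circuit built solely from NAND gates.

((W NAND (W NAND ((W NAND (W NAND Y)) NAND (Y NAND (W NAND Y))))) NAND (((W NAND (W NAND Y)) NAND (Y NAND (W NAND Y))) NAND (W NAND ((W NAND (W NAND Y)) NAND (Y NAND (W NAND Y))))))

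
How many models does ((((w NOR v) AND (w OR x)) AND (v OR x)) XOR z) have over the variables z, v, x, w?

Satisfying assignments: (0,0,1,0), (1,0,0,0), (1,0,0,1), (1,0,1,1), (1,1,0,0), (1,1,0,1), (1,1,1,0), (1,1,1,1)
Count: 8 out of 16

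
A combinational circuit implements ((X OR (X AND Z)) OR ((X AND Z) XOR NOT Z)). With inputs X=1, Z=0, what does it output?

Substituting: ((1 OR (1 AND 0)) OR ((1 AND 0) XOR NOT 0))
= 1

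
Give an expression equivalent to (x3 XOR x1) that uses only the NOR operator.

((((x3 NOR x1) NOR (x3 NOR x1)) NOR ((x3 NOR x1) NOR (x3 NOR x1))) NOR ((((x3 NOR x3) NOR (x1 NOR x1)) NOR ((x3 NOR x3) NOR (x1 NOR x1))) NOR (((x3 NOR x3) NOR (x1 NOR x1)) NOR ((x3 NOR x3) NOR (x1 NOR x1)))))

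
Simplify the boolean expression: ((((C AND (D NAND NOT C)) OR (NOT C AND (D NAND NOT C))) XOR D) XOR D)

By XOR self-cancellation ((E XOR v) XOR v = E) then distribution ((E AND v) OR (E AND NOT v) = E):
= (D NAND NOT C)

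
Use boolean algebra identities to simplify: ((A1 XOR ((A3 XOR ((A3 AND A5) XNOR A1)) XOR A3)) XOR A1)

By XOR self-cancellation ((E XOR v) XOR v = E) then XOR self-cancellation ((E XOR v) XOR v = E):
= ((A3 AND A5) XNOR A1)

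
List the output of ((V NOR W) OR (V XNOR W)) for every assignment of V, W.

V | W | Output
--------------
0 | 0 | 1
0 | 1 | 0
1 | 0 | 0
1 | 1 | 1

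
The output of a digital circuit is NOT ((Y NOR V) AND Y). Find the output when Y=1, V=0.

Substituting: NOT ((1 NOR 0) AND 1)
= 1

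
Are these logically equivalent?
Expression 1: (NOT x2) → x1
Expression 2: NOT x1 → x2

Yes, Contrapositive is always equivalent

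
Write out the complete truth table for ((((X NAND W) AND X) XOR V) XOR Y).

V | X | Y | W | Output
----------------------
0 | 0 | 0 | 0 | 0
0 | 0 | 0 | 1 | 0
0 | 0 | 1 | 0 | 1
0 | 0 | 1 | 1 | 1
0 | 1 | 0 | 0 | 1
0 | 1 | 0 | 1 | 0
0 | 1 | 1 | 0 | 0
0 | 1 | 1 | 1 | 1
1 | 0 | 0 | 0 | 1
1 | 0 | 0 | 1 | 1
1 | 0 | 1 | 0 | 0
1 | 0 | 1 | 1 | 0
1 | 1 | 0 | 0 | 0
1 | 1 | 0 | 1 | 1
1 | 1 | 1 | 0 | 1
1 | 1 | 1 | 1 | 0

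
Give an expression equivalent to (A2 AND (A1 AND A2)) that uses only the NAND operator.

((A2 NAND ((A1 NAND A2) NAND (A1 NAND A2))) NAND (A2 NAND ((A1 NAND A2) NAND (A1 NAND A2))))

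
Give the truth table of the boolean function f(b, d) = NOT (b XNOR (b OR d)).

b | d | Output
--------------
0 | 0 | 0
0 | 1 | 1
1 | 0 | 0
1 | 1 | 0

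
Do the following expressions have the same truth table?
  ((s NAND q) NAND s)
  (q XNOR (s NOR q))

No. Counterexample: with q=0, s=0, Expression 1 = 1 but Expression 2 = 0.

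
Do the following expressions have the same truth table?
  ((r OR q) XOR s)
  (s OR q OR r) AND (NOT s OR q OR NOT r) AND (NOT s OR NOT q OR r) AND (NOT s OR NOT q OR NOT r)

Yes, they are equivalent — the two output columns agree on all 8 assignments:
s | q | r | Expression 1 | Expression 2
---------------------------------------
0 | 0 | 0 | 0 | 0
0 | 0 | 1 | 1 | 1
0 | 1 | 0 | 1 | 1
0 | 1 | 1 | 1 | 1
1 | 0 | 0 | 1 | 1
1 | 0 | 1 | 0 | 0
1 | 1 | 0 | 0 | 0
1 | 1 | 1 | 0 | 0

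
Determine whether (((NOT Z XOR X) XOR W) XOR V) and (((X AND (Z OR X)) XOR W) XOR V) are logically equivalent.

No. Counterexample: with X=0, Z=0, W=0, V=0, Expression 1 = 1 but Expression 2 = 0.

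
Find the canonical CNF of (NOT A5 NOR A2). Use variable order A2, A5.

(A2 OR A5) AND (NOT A2 OR A5) AND (NOT A2 OR NOT A5)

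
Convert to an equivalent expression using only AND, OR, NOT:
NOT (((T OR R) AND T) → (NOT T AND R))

((T OR R) AND T) AND NOT (NOT T AND R)
(Negated implication: NOT(A → B) = A AND NOT B)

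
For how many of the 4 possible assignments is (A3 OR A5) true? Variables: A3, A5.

Satisfying assignments: (0,1), (1,0), (1,1)
Count: 3 out of 4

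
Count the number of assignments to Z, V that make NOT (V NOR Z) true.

Satisfying assignments: (0,1), (1,0), (1,1)
Count: 3 out of 4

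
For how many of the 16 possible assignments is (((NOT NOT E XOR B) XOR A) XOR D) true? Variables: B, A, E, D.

Satisfying assignments: (0,0,0,1), (0,0,1,0), (0,1,0,0), (0,1,1,1), (1,0,0,0), (1,0,1,1), (1,1,0,1), (1,1,1,0)
Count: 8 out of 16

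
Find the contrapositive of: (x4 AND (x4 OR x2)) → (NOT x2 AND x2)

Contrapositive: NOT (NOT x2 AND x2) → NOT (x4 AND (x4 OR x2))
Note: A statement and its contrapositive are logically equivalent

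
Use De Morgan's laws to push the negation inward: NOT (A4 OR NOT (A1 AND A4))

NOT A4 AND (A1 AND A4)
De Morgan's: NOT(OR of terms) = AND of negations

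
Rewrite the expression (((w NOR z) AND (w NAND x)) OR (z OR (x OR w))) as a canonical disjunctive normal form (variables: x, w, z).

(NOT x AND NOT w AND NOT z) OR (NOT x AND NOT w AND z) OR (NOT x AND w AND NOT z) OR (NOT x AND w AND z) OR (x AND NOT w AND NOT z) OR (x AND NOT w AND z) OR (x AND w AND NOT z) OR (x AND w AND z)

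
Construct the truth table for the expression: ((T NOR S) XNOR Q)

T | Q | S | Output
------------------
0 | 0 | 0 | 0
0 | 0 | 1 | 1
0 | 1 | 0 | 1
0 | 1 | 1 | 0
1 | 0 | 0 | 1
1 | 0 | 1 | 1
1 | 1 | 0 | 0
1 | 1 | 1 | 0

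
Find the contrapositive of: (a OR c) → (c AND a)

Contrapositive: NOT (c AND a) → NOT (a OR c)
Note: A statement and its contrapositive are logically equivalent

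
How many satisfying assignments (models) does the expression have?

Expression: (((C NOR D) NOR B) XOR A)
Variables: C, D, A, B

Satisfying assignments: (0,0,1,0), (0,0,1,1), (0,1,0,0), (0,1,1,1), (1,0,0,0), (1,0,1,1), (1,1,0,0), (1,1,1,1)
Count: 8 out of 16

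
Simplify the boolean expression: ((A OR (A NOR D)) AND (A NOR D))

By absorption (E AND (E OR v) = E):
= (A NOR D)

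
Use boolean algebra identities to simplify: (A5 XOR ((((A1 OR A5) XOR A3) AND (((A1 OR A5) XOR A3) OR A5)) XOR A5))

By XOR self-cancellation ((E XOR v) XOR v = E) then absorption (E AND (E OR v) = E):
= ((A1 OR A5) XOR A3)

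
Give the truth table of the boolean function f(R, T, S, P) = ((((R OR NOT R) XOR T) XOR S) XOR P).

R | T | S | P | Output
----------------------
0 | 0 | 0 | 0 | 1
0 | 0 | 0 | 1 | 0
0 | 0 | 1 | 0 | 0
0 | 0 | 1 | 1 | 1
0 | 1 | 0 | 0 | 0
0 | 1 | 0 | 1 | 1
0 | 1 | 1 | 0 | 1
0 | 1 | 1 | 1 | 0
1 | 0 | 0 | 0 | 1
1 | 0 | 0 | 1 | 0
1 | 0 | 1 | 0 | 0
1 | 0 | 1 | 1 | 1
1 | 1 | 0 | 0 | 0
1 | 1 | 0 | 1 | 1
1 | 1 | 1 | 0 | 1
1 | 1 | 1 | 1 | 0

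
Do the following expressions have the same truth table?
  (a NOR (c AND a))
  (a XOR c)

No. Counterexample: with a=0, c=0, Expression 1 = 1 but Expression 2 = 0.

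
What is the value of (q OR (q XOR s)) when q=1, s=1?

Substituting: (1 OR (1 XOR 1))
= 1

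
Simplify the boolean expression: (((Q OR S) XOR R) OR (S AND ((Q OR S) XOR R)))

By absorption (E OR (E AND v) = E):
= ((Q OR S) XOR R)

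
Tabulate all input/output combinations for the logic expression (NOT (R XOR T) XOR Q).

R | Q | T | Output
------------------
0 | 0 | 0 | 1
0 | 0 | 1 | 0
0 | 1 | 0 | 0
0 | 1 | 1 | 1
1 | 0 | 0 | 0
1 | 0 | 1 | 1
1 | 1 | 0 | 1
1 | 1 | 1 | 0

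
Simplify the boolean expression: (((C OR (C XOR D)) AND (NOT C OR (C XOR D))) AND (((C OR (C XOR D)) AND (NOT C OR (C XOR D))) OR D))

By absorption (E AND (E OR v) = E) then distribution ((E OR v) AND (E OR NOT v) = E):
= (C XOR D)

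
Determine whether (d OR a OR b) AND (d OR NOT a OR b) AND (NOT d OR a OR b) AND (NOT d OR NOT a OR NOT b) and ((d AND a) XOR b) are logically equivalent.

Yes, they are equivalent — the two output columns agree on all 8 assignments:
d | a | b | Expression 1 | Expression 2
---------------------------------------
0 | 0 | 0 | 0 | 0
0 | 0 | 1 | 1 | 1
0 | 1 | 0 | 0 | 0
0 | 1 | 1 | 1 | 1
1 | 0 | 0 | 0 | 0
1 | 0 | 1 | 1 | 1
1 | 1 | 0 | 1 | 1
1 | 1 | 1 | 0 | 0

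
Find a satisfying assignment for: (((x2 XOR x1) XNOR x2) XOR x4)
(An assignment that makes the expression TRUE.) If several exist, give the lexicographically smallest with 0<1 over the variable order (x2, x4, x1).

x2=0, x4=0, x1=0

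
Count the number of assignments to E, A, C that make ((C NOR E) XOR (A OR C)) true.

Satisfying assignments: (0,0,0), (0,0,1), (0,1,1), (1,0,1), (1,1,0), (1,1,1)
Count: 6 out of 8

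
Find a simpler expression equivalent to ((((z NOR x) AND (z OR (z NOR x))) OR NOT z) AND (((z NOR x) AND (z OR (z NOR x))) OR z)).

By distribution ((E OR v) AND (E OR NOT v) = E) then absorption (E AND (E OR v) = E):
= (z NOR x)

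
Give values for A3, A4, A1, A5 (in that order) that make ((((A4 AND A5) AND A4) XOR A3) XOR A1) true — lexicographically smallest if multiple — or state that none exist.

A3=0, A4=0, A1=1, A5=0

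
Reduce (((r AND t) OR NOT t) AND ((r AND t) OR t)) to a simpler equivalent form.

By distribution ((E OR v) AND (E OR NOT v) = E):
= (r AND t)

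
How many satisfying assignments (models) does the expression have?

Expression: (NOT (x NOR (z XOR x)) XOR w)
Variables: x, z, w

Satisfying assignments: (0,0,1), (0,1,0), (1,0,0), (1,1,0)
Count: 4 out of 8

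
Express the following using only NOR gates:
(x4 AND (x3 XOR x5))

((x4 NOR x4) NOR (((((x3 NOR x5) NOR (x3 NOR x5)) NOR ((x3 NOR x5) NOR (x3 NOR x5))) NOR ((((x3 NOR x3) NOR (x5 NOR x5)) NOR ((x3 NOR x3) NOR (x5 NOR x5))) NOR (((x3 NOR x3) NOR (x5 NOR x5)) NOR ((x3 NOR x3) NOR (x5 NOR x5))))) NOR ((((x3 NOR x5) NOR (x3 NOR x5)) NOR ((x3 NOR x5) NOR (x3 NOR x5))) NOR ((((x3 NOR x3) NOR (x5 NOR x5)) NOR ((x3 NOR x3) NOR (x5 NOR x5))) NOR (((x3 NOR x3) NOR (x5 NOR x5)) NOR ((x3 NOR x3) NOR (x5 NOR x5)))))))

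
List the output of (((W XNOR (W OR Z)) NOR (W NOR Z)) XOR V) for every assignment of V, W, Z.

V | W | Z | Output
------------------
0 | 0 | 0 | 0
0 | 0 | 1 | 1
0 | 1 | 0 | 0
0 | 1 | 1 | 0
1 | 0 | 0 | 1
1 | 0 | 1 | 0
1 | 1 | 0 | 1
1 | 1 | 1 | 1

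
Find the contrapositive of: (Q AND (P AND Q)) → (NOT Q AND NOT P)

Contrapositive: NOT (NOT Q AND NOT P) → NOT (Q AND (P AND Q))
Note: A statement and its contrapositive are logically equivalent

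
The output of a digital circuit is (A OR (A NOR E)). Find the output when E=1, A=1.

Substituting: (1 OR (1 NOR 1))
= 1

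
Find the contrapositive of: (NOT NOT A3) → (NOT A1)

Contrapositive: A1 → NOT A3
Note: A statement and its contrapositive are logically equivalent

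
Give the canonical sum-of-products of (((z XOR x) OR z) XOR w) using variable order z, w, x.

Σm(1, 2, 4, 5) = (NOT z AND NOT w AND x) OR (NOT z AND w AND NOT x) OR (z AND NOT w AND NOT x) OR (z AND NOT w AND x)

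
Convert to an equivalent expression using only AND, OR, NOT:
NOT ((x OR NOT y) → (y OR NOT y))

(x OR NOT y) AND NOT (y OR NOT y)
(Negated implication: NOT(A → B) = A AND NOT B)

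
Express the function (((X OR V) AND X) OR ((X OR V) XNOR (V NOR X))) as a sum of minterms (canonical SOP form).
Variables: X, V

Σm(2, 3) = (X AND NOT V) OR (X AND V)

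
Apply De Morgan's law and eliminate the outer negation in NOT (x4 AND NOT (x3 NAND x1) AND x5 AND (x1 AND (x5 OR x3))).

NOT x4 OR (x3 NAND x1) OR NOT x5 OR NOT (x1 AND (x5 OR x3))
De Morgan's: NOT(AND of terms) = OR of negations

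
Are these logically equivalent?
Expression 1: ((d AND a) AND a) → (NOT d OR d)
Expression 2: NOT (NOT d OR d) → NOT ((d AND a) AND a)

Yes, Contrapositive is always equivalent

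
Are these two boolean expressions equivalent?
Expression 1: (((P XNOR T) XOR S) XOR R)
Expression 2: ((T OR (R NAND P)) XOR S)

No. Counterexample: with S=0, P=0, R=0, T=1, Expression 1 = 0 but Expression 2 = 1.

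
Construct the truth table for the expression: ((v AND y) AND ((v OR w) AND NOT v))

v | w | y | Output
------------------
0 | 0 | 0 | 0
0 | 0 | 1 | 0
0 | 1 | 0 | 0
0 | 1 | 1 | 0
1 | 0 | 0 | 0
1 | 0 | 1 | 0
1 | 1 | 0 | 0
1 | 1 | 1 | 0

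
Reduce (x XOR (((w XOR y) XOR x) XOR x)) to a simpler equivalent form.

By XOR self-cancellation ((E XOR v) XOR v = E):
= ((w XOR y) XOR x)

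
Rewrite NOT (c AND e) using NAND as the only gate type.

(((c NAND e) NAND (c NAND e)) NAND ((c NAND e) NAND (c NAND e)))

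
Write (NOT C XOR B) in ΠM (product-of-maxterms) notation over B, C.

ΠM(1, 2) = (B OR NOT C) AND (NOT B OR C)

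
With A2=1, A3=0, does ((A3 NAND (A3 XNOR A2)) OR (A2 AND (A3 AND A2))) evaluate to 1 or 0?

Substituting: ((0 NAND (0 XNOR 1)) OR (1 AND (0 AND 1)))
= 1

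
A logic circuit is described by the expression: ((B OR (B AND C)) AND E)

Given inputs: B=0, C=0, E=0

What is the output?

Substituting: ((0 OR (0 AND 0)) AND 0)
= 0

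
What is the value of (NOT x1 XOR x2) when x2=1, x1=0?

Substituting: (NOT 0 XOR 1)
= 0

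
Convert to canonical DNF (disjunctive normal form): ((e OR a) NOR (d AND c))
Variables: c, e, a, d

(NOT c AND NOT e AND NOT a AND NOT d) OR (NOT c AND NOT e AND NOT a AND d) OR (c AND NOT e AND NOT a AND NOT d)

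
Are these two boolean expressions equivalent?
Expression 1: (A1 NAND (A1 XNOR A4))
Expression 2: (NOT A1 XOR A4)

No. Counterexample: with A4=0, A1=1, Expression 1 = 1 but Expression 2 = 0.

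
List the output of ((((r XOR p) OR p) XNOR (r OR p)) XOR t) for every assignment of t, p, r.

t | p | r | Output
------------------
0 | 0 | 0 | 1
0 | 0 | 1 | 1
0 | 1 | 0 | 1
0 | 1 | 1 | 1
1 | 0 | 0 | 0
1 | 0 | 1 | 0
1 | 1 | 0 | 0
1 | 1 | 1 | 0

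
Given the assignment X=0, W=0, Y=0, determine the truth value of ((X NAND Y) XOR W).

Substituting: ((0 NAND 0) XOR 0)
= 1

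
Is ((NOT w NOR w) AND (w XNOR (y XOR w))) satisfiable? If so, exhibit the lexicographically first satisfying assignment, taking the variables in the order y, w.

UNSATISFIABLE - no assignment makes this expression true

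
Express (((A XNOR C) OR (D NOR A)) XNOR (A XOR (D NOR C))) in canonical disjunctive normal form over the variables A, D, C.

(NOT A AND NOT D AND NOT C) OR (NOT A AND D AND C) OR (A AND NOT D AND NOT C) OR (A AND NOT D AND C) OR (A AND D AND C)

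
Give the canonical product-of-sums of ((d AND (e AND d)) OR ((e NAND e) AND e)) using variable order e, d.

ΠM(0, 1, 2) = (e OR d) AND (e OR NOT d) AND (NOT e OR d)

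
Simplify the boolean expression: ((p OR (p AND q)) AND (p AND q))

By absorption (E AND (E OR v) = E):
= (p AND q)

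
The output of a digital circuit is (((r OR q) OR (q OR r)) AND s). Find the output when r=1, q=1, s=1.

Substituting: (((1 OR 1) OR (1 OR 1)) AND 1)
= 1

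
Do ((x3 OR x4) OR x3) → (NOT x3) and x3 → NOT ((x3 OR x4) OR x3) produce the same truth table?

Yes, Contrapositive is always equivalent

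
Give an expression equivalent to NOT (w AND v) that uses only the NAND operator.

(((w NAND v) NAND (w NAND v)) NAND ((w NAND v) NAND (w NAND v)))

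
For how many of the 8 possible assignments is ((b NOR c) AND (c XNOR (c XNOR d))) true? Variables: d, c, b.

Satisfying assignments: (1,0,0)
Count: 1 out of 8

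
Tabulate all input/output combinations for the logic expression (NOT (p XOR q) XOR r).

q | r | p | Output
------------------
0 | 0 | 0 | 1
0 | 0 | 1 | 0
0 | 1 | 0 | 0
0 | 1 | 1 | 1
1 | 0 | 0 | 0
1 | 0 | 1 | 1
1 | 1 | 0 | 1
1 | 1 | 1 | 0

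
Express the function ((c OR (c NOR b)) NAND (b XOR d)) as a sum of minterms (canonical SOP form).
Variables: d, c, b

Σm(0, 1, 2, 5, 7) = (NOT d AND NOT c AND NOT b) OR (NOT d AND NOT c AND b) OR (NOT d AND c AND NOT b) OR (d AND NOT c AND b) OR (d AND c AND b)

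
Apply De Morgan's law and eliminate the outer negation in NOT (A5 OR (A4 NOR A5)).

NOT A5 AND NOT (A4 NOR A5)
De Morgan's: NOT(OR of terms) = AND of negations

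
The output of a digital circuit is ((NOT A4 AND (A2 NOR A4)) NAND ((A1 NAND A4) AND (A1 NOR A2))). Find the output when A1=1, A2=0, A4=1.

Substituting: ((NOT 1 AND (0 NOR 1)) NAND ((1 NAND 1) AND (1 NOR 0)))
= 1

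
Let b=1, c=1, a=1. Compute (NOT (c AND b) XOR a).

Substituting: (NOT (1 AND 1) XOR 1)
= 1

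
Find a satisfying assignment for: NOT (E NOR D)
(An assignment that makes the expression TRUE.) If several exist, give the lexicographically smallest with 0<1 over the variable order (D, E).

D=0, E=1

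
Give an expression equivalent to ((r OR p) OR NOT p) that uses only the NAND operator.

((((r NAND r) NAND (p NAND p)) NAND ((r NAND r) NAND (p NAND p))) NAND ((p NAND p) NAND (p NAND p)))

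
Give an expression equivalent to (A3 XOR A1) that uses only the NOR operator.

((((A3 NOR A1) NOR (A3 NOR A1)) NOR ((A3 NOR A1) NOR (A3 NOR A1))) NOR ((((A3 NOR A3) NOR (A1 NOR A1)) NOR ((A3 NOR A3) NOR (A1 NOR A1))) NOR (((A3 NOR A3) NOR (A1 NOR A1)) NOR ((A3 NOR A3) NOR (A1 NOR A1)))))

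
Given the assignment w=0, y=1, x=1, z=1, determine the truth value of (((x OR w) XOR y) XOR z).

Substituting: (((1 OR 0) XOR 1) XOR 1)
= 1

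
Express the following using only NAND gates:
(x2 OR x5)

((x2 NAND x2) NAND (x5 NAND x5))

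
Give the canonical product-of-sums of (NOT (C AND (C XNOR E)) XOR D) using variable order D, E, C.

ΠM(3, 4, 5, 6) = (D OR NOT E OR NOT C) AND (NOT D OR E OR C) AND (NOT D OR E OR NOT C) AND (NOT D OR NOT E OR C)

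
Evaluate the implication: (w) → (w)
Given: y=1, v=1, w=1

Antecedent (w) = 1; consequent (w) = 1.
1 → 1 = 1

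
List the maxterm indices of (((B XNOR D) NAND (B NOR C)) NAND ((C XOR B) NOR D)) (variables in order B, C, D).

ΠM(6) = (NOT B OR NOT C OR D)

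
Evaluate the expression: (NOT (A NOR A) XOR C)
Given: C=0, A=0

Substituting: (NOT (0 NOR 0) XOR 0)
= 0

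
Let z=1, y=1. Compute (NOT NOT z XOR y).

Substituting: (NOT NOT 1 XOR 1)
= 0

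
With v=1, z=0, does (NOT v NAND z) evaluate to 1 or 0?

Substituting: (NOT 1 NAND 0)
= 1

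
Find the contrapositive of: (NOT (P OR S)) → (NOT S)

Contrapositive: S → (P OR S)
Note: A statement and its contrapositive are logically equivalent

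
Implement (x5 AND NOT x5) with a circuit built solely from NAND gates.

((x5 NAND (x5 NAND x5)) NAND (x5 NAND (x5 NAND x5)))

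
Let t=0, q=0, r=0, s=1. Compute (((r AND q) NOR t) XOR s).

Substituting: (((0 AND 0) NOR 0) XOR 1)
= 0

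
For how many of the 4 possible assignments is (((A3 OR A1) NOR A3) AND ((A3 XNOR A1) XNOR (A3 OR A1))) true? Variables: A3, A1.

No assignment satisfies the expression.
Count: 0 out of 4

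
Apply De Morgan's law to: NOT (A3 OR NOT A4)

NOT A3 AND A4
De Morgan's: NOT(OR of terms) = AND of negations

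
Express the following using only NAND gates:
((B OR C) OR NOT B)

((((B NAND B) NAND (C NAND C)) NAND ((B NAND B) NAND (C NAND C))) NAND ((B NAND B) NAND (B NAND B)))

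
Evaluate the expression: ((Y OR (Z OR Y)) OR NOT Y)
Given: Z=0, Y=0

Substituting: ((0 OR (0 OR 0)) OR NOT 0)
= 1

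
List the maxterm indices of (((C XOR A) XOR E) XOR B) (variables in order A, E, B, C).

ΠM(0, 3, 5, 6, 9, 10, 12, 15) = (A OR E OR B OR C) AND (A OR E OR NOT B OR NOT C) AND (A OR NOT E OR B OR NOT C) AND (A OR NOT E OR NOT B OR C) AND (NOT A OR E OR B OR NOT C) AND (NOT A OR E OR NOT B OR C) AND (NOT A OR NOT E OR B OR C) AND (NOT A OR NOT E OR NOT B OR NOT C)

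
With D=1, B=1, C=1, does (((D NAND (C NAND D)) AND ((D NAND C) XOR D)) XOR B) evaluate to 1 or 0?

Substituting: (((1 NAND (1 NAND 1)) AND ((1 NAND 1) XOR 1)) XOR 1)
= 0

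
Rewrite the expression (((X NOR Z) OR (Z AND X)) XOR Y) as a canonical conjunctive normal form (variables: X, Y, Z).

(X OR Y OR NOT Z) AND (X OR NOT Y OR Z) AND (NOT X OR Y OR Z) AND (NOT X OR NOT Y OR NOT Z)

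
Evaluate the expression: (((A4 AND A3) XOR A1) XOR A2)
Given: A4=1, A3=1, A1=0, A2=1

Substituting: (((1 AND 1) XOR 0) XOR 1)
= 0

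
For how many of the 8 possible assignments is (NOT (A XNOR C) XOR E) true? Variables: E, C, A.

Satisfying assignments: (0,0,1), (0,1,0), (1,0,0), (1,1,1)
Count: 4 out of 8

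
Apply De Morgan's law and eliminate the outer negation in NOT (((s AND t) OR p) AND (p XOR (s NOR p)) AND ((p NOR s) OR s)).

NOT ((s AND t) OR p) OR NOT (p XOR (s NOR p)) OR NOT ((p NOR s) OR s)
De Morgan's: NOT(AND of terms) = OR of negations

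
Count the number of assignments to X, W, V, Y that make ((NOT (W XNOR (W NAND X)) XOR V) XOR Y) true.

Satisfying assignments: (0,0,0,0), (0,0,1,1), (0,1,0,1), (0,1,1,0), (1,0,0,0), (1,0,1,1), (1,1,0,0), (1,1,1,1)
Count: 8 out of 16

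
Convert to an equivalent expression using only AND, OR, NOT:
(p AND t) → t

NOT (p AND t) OR t
(Implication elimination: A → B = NOT A OR B)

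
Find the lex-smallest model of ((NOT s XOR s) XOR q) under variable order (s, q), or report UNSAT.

s=0, q=0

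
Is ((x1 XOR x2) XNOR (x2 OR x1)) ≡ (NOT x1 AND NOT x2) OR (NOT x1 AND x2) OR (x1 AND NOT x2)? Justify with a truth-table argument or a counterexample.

Yes, they are equivalent — the two output columns agree on all 4 assignments:
x1 | x2 | Expression 1 | Expression 2
-------------------------------------
0 | 0 | 1 | 1
0 | 1 | 1 | 1
1 | 0 | 1 | 1
1 | 1 | 0 | 0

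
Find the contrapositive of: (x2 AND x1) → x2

Contrapositive: NOT x2 → NOT (x2 AND x1)
Note: A statement and its contrapositive are logically equivalent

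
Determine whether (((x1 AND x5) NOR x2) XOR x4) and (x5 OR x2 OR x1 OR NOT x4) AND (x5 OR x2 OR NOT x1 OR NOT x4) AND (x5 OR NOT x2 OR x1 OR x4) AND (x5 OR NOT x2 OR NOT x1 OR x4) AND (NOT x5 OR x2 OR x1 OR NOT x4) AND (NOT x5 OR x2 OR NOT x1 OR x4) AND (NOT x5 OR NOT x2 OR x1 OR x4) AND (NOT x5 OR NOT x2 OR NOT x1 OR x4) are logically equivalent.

Yes, they are equivalent — the two output columns agree on all 16 assignments:
x5 | x2 | x1 | x4 | Expression 1 | Expression 2
-----------------------------------------------
0 | 0 | 0 | 0 | 1 | 1
0 | 0 | 0 | 1 | 0 | 0
0 | 0 | 1 | 0 | 1 | 1
0 | 0 | 1 | 1 | 0 | 0
0 | 1 | 0 | 0 | 0 | 0
0 | 1 | 0 | 1 | 1 | 1
0 | 1 | 1 | 0 | 0 | 0
0 | 1 | 1 | 1 | 1 | 1
1 | 0 | 0 | 0 | 1 | 1
1 | 0 | 0 | 1 | 0 | 0
1 | 0 | 1 | 0 | 0 | 0
1 | 0 | 1 | 1 | 1 | 1
1 | 1 | 0 | 0 | 0 | 0
1 | 1 | 0 | 1 | 1 | 1
1 | 1 | 1 | 0 | 0 | 0
1 | 1 | 1 | 1 | 1 | 1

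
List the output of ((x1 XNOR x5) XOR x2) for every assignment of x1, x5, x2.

x1 | x5 | x2 | Output
---------------------
0 | 0 | 0 | 1
0 | 0 | 1 | 0
0 | 1 | 0 | 0
0 | 1 | 1 | 1
1 | 0 | 0 | 0
1 | 0 | 1 | 1
1 | 1 | 0 | 1
1 | 1 | 1 | 0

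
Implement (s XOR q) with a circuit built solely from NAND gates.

((s NAND (s NAND q)) NAND (q NAND (s NAND q)))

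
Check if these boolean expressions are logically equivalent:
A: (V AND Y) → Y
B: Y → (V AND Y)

No, Converse is not equivalent to original (counterexample: V=0, Y=1)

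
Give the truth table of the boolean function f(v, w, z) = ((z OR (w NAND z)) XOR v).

v | w | z | Output
------------------
0 | 0 | 0 | 1
0 | 0 | 1 | 1
0 | 1 | 0 | 1
0 | 1 | 1 | 1
1 | 0 | 0 | 0
1 | 0 | 1 | 0
1 | 1 | 0 | 0
1 | 1 | 1 | 0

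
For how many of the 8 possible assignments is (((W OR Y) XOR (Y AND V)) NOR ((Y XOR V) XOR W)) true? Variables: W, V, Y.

Satisfying assignments: (0,0,0), (0,1,1)
Count: 2 out of 8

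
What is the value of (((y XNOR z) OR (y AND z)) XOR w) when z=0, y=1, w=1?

Substituting: (((1 XNOR 0) OR (1 AND 0)) XOR 1)
= 1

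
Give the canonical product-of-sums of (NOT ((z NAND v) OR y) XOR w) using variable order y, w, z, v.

ΠM(0, 1, 2, 7, 8, 9, 10, 11) = (y OR w OR z OR v) AND (y OR w OR z OR NOT v) AND (y OR w OR NOT z OR v) AND (y OR NOT w OR NOT z OR NOT v) AND (NOT y OR w OR z OR v) AND (NOT y OR w OR z OR NOT v) AND (NOT y OR w OR NOT z OR v) AND (NOT y OR w OR NOT z OR NOT v)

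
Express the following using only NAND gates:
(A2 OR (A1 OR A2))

((A2 NAND A2) NAND (((A1 NAND A1) NAND (A2 NAND A2)) NAND ((A1 NAND A1) NAND (A2 NAND A2))))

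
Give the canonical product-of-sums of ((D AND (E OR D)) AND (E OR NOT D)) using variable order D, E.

ΠM(0, 1, 2) = (D OR E) AND (D OR NOT E) AND (NOT D OR E)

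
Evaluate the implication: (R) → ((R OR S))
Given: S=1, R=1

Antecedent (R) = 1; consequent ((R OR S)) = 1.
1 → 1 = 1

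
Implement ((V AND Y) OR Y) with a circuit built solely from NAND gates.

((((V NAND Y) NAND (V NAND Y)) NAND ((V NAND Y) NAND (V NAND Y))) NAND (Y NAND Y))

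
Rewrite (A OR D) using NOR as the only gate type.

((A NOR D) NOR (A NOR D))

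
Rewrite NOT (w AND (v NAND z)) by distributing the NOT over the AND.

NOT w OR NOT (v NAND z)
De Morgan's: NOT(AND of terms) = OR of negations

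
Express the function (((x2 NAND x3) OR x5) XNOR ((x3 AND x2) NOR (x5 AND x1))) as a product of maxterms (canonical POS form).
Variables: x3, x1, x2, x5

ΠM(5, 7, 11, 13, 15) = (x3 OR NOT x1 OR x2 OR NOT x5) AND (x3 OR NOT x1 OR NOT x2 OR NOT x5) AND (NOT x3 OR x1 OR NOT x2 OR NOT x5) AND (NOT x3 OR NOT x1 OR x2 OR NOT x5) AND (NOT x3 OR NOT x1 OR NOT x2 OR NOT x5)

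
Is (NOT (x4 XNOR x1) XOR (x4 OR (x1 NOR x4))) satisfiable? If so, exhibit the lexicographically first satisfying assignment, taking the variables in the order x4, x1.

x4=0, x1=0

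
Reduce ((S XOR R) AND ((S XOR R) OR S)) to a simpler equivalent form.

By absorption (E AND (E OR v) = E):
= (S XOR R)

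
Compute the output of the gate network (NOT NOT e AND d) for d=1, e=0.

Substituting: (NOT NOT 0 AND 1)
= 0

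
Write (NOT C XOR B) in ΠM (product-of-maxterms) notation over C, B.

ΠM(1, 2) = (C OR NOT B) AND (NOT C OR B)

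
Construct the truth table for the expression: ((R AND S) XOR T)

T | R | S | Output
------------------
0 | 0 | 0 | 0
0 | 0 | 1 | 0
0 | 1 | 0 | 0
0 | 1 | 1 | 1
1 | 0 | 0 | 1
1 | 0 | 1 | 1
1 | 1 | 0 | 1
1 | 1 | 1 | 0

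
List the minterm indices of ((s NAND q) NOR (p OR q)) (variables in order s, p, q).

Σm() = FALSE (no minterms)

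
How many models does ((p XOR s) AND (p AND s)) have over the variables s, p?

No assignment satisfies the expression.
Count: 0 out of 4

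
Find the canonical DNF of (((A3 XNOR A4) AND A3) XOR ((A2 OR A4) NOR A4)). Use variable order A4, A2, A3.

(NOT A4 AND NOT A2 AND NOT A3) OR (NOT A4 AND NOT A2 AND A3) OR (A4 AND NOT A2 AND A3) OR (A4 AND A2 AND A3)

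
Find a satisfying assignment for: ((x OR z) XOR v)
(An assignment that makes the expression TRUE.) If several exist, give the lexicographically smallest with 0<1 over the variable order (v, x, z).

v=0, x=0, z=1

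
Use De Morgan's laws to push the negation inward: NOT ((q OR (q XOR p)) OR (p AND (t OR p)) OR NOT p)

NOT (q OR (q XOR p)) AND NOT (p AND (t OR p)) AND p
De Morgan's: NOT(OR of terms) = AND of negations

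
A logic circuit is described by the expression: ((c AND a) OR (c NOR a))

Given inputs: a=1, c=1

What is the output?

Substituting: ((1 AND 1) OR (1 NOR 1))
= 1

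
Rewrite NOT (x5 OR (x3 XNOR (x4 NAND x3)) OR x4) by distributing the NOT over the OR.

NOT x5 AND NOT (x3 XNOR (x4 NAND x3)) AND NOT x4
De Morgan's: NOT(OR of terms) = AND of negations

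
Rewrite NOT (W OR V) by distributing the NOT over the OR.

NOT W AND NOT V
De Morgan's: NOT(OR of terms) = AND of negations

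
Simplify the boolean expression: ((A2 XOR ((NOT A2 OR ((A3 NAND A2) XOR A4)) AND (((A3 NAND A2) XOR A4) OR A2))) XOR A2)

By XOR self-cancellation ((E XOR v) XOR v = E) then distribution ((E OR v) AND (E OR NOT v) = E):
= ((A3 NAND A2) XOR A4)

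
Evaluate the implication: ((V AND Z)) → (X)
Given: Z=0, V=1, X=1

Antecedent ((V AND Z)) = 0; consequent (X) = 1.
0 → 1 = 1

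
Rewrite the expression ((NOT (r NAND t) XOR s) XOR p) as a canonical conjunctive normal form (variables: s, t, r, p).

(s OR t OR r OR p) AND (s OR t OR NOT r OR p) AND (s OR NOT t OR r OR p) AND (s OR NOT t OR NOT r OR NOT p) AND (NOT s OR t OR r OR NOT p) AND (NOT s OR t OR NOT r OR NOT p) AND (NOT s OR NOT t OR r OR NOT p) AND (NOT s OR NOT t OR NOT r OR p)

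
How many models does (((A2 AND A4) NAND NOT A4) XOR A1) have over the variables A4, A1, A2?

Satisfying assignments: (0,0,0), (0,0,1), (1,0,0), (1,0,1)
Count: 4 out of 8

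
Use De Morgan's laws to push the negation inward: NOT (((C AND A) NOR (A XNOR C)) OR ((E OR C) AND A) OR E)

NOT ((C AND A) NOR (A XNOR C)) AND NOT ((E OR C) AND A) AND NOT E
De Morgan's: NOT(OR of terms) = AND of negations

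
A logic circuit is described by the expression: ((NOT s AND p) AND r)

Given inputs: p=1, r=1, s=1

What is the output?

Substituting: ((NOT 1 AND 1) AND 1)
= 0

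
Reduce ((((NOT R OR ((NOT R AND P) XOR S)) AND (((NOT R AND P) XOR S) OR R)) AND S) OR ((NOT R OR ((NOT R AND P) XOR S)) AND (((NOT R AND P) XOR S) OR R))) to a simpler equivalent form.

By absorption (E OR (E AND v) = E) then distribution ((E OR v) AND (E OR NOT v) = E):
= ((NOT R AND P) XOR S)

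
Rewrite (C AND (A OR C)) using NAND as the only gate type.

((C NAND ((A NAND A) NAND (C NAND C))) NAND (C NAND ((A NAND A) NAND (C NAND C))))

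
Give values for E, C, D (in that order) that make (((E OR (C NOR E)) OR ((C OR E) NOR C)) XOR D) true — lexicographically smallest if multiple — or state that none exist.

E=0, C=0, D=0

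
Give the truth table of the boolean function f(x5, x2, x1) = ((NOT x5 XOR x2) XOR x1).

x5 | x2 | x1 | Output
---------------------
0 | 0 | 0 | 1
0 | 0 | 1 | 0
0 | 1 | 0 | 0
0 | 1 | 1 | 1
1 | 0 | 0 | 0
1 | 0 | 1 | 1
1 | 1 | 0 | 1
1 | 1 | 1 | 0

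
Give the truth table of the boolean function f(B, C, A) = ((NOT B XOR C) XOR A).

B | C | A | Output
------------------
0 | 0 | 0 | 1
0 | 0 | 1 | 0
0 | 1 | 0 | 0
0 | 1 | 1 | 1
1 | 0 | 0 | 0
1 | 0 | 1 | 1
1 | 1 | 0 | 1
1 | 1 | 1 | 0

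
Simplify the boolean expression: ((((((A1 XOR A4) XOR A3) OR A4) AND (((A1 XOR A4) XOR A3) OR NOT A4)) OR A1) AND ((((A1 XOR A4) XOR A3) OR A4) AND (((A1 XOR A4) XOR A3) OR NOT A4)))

By absorption (E AND (E OR v) = E) then distribution ((E OR v) AND (E OR NOT v) = E):
= ((A1 XOR A4) XOR A3)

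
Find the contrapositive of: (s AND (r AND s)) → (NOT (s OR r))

Contrapositive: (s OR r) → NOT (s AND (r AND s))
Note: A statement and its contrapositive are logically equivalent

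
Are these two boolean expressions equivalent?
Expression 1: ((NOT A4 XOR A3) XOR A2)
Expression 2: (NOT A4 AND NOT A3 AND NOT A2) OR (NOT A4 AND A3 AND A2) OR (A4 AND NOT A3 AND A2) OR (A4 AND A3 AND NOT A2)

Yes, they are equivalent — the two output columns agree on all 8 assignments:
A4 | A3 | A2 | Expression 1 | Expression 2
------------------------------------------
0 | 0 | 0 | 1 | 1
0 | 0 | 1 | 0 | 0
0 | 1 | 0 | 0 | 0
0 | 1 | 1 | 1 | 1
1 | 0 | 0 | 0 | 0
1 | 0 | 1 | 1 | 1
1 | 1 | 0 | 1 | 1
1 | 1 | 1 | 0 | 0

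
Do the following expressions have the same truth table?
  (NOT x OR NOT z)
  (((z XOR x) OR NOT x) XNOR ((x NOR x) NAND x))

Yes, they are equivalent — the two output columns agree on all 4 assignments:
x | z | Expression 1 | Expression 2
-----------------------------------
0 | 0 | 1 | 1
0 | 1 | 1 | 1
1 | 0 | 1 | 1
1 | 1 | 0 | 0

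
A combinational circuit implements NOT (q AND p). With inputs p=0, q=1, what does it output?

Substituting: NOT (1 AND 0)
= 1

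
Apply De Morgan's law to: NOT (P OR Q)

NOT P AND NOT Q
De Morgan's: NOT(OR of terms) = AND of negations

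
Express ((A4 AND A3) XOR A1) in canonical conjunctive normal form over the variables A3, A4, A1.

(A3 OR A4 OR A1) AND (A3 OR NOT A4 OR A1) AND (NOT A3 OR A4 OR A1) AND (NOT A3 OR NOT A4 OR NOT A1)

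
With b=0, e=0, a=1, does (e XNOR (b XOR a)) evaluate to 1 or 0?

Substituting: (0 XNOR (0 XOR 1))
= 0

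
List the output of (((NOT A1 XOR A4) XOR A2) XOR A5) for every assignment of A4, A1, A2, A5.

A4 | A1 | A2 | A5 | Output
--------------------------
0 | 0 | 0 | 0 | 1
0 | 0 | 0 | 1 | 0
0 | 0 | 1 | 0 | 0
0 | 0 | 1 | 1 | 1
0 | 1 | 0 | 0 | 0
0 | 1 | 0 | 1 | 1
0 | 1 | 1 | 0 | 1
0 | 1 | 1 | 1 | 0
1 | 0 | 0 | 0 | 0
1 | 0 | 0 | 1 | 1
1 | 0 | 1 | 0 | 1
1 | 0 | 1 | 1 | 0
1 | 1 | 0 | 0 | 1
1 | 1 | 0 | 1 | 0
1 | 1 | 1 | 0 | 0
1 | 1 | 1 | 1 | 1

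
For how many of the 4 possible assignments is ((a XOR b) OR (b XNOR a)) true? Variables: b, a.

Satisfying assignments: (0,0), (0,1), (1,0), (1,1)
Count: 4 out of 4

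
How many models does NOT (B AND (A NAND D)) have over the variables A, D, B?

Satisfying assignments: (0,0,0), (0,1,0), (1,0,0), (1,1,0), (1,1,1)
Count: 5 out of 8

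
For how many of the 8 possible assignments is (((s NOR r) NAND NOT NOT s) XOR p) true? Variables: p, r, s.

Satisfying assignments: (0,0,0), (0,0,1), (0,1,0), (0,1,1)
Count: 4 out of 8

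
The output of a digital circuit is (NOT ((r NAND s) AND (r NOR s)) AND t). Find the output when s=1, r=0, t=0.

Substituting: (NOT ((0 NAND 1) AND (0 NOR 1)) AND 0)
= 0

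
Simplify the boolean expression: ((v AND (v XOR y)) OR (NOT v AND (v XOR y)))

By distribution ((E AND v) OR (E AND NOT v) = E):
= (v XOR y)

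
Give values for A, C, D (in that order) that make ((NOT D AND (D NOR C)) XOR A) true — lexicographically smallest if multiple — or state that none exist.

A=0, C=0, D=0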